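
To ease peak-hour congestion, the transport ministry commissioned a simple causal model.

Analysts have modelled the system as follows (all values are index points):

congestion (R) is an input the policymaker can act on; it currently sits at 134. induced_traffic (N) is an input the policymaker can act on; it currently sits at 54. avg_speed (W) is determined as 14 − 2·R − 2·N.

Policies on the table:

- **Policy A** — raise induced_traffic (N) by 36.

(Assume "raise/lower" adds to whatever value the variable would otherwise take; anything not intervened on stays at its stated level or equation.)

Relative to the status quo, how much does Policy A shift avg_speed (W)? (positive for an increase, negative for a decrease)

-72

Baseline:
  R = 134
  N = 54
  W = 14 − 2·134 − 2·54 = -362
Policy A (N + 36):
  R = 134
  N = 54 + 36 = 90
  W = 14 − 2·134 − 2·90 = -434
Change in W: -434 − (-362) = -72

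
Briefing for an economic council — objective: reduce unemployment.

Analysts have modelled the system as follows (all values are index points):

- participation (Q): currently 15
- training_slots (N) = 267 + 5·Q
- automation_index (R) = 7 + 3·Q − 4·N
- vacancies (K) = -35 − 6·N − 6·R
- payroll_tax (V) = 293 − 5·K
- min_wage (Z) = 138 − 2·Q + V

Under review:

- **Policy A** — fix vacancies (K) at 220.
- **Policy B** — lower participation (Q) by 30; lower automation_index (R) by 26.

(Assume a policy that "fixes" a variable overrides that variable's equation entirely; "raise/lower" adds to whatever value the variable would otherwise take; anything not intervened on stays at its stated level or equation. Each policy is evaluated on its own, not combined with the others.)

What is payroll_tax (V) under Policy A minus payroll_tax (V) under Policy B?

17925

Policy A (K := 220):
  Q = 15
  N = 267 + 5·15 = 342
  R = 7 + 3·15 − 4·342 = -1316
  K = 220
  V = 293 − 5·220 = -807
Policy B (Q − 30, R − 26):
  Q = 15 − 30 = -15
  N = 267 + 5·(-15) = 192
  R = 7 + 3·(-15) − 4·192 (−26 from intervention) = -832
  K = -35 − 6·192 − 6·(-832) = 3805
  V = 293 − 5·3805 = -18732
V: -807 − (-18732) = 17925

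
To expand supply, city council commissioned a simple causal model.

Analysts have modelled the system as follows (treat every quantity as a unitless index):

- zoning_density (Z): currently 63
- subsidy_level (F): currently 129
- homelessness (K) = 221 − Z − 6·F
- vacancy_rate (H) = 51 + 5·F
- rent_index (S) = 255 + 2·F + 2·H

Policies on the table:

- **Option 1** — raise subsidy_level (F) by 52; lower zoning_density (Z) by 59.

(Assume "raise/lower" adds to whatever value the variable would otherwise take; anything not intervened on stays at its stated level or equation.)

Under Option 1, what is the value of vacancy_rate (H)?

Option 1 (F + 52, Z − 59):
  F = 129 + 52 = 181
  H = 51 + 5·181 = 956

956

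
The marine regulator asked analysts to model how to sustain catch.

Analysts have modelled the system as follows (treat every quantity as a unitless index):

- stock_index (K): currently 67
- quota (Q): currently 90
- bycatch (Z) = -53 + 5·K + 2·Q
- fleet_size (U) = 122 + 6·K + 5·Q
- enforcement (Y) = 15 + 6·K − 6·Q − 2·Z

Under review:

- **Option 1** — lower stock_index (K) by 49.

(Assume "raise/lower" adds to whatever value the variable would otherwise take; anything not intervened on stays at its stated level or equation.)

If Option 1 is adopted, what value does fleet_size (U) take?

Option 1 (K − 49):
  K = 67 − 49 = 18
  Q = 90
  U = 122 + 6·18 + 5·90 = 680

680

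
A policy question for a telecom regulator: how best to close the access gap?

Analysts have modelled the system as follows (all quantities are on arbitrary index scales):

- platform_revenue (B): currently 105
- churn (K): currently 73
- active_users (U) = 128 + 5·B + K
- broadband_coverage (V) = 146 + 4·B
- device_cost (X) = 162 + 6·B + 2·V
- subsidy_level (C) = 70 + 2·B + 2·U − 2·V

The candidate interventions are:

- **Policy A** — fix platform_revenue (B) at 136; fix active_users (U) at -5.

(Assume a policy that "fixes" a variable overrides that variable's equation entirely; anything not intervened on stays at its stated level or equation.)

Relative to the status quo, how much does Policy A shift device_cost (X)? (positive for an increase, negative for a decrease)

Baseline:
  B = 105
  V = 146 + 4·105 = 566
  X = 162 + 6·105 + 2·566 = 1924
Policy A (B := 136, U := -5):
  B = 136
  V = 146 + 4·136 = 690
  X = 162 + 6·136 + 2·690 = 2358
Change in X: 2358 − 1924 = 434

434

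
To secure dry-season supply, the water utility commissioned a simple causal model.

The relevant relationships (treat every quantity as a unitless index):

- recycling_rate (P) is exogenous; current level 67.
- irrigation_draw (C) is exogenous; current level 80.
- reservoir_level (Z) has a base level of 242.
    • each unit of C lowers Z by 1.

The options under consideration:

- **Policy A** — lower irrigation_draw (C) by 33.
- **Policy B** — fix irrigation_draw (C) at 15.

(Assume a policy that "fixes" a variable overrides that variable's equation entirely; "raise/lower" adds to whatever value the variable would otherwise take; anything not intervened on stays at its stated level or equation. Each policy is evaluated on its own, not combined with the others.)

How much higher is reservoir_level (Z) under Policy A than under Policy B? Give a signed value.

Policy A (C − 33):
  C = 80 − 33 = 47
  Z = 242 − 47 = 195
Policy B (C := 15):
  C = 15
  Z = 242 − 15 = 227
Z: 195 − 227 = -32

-32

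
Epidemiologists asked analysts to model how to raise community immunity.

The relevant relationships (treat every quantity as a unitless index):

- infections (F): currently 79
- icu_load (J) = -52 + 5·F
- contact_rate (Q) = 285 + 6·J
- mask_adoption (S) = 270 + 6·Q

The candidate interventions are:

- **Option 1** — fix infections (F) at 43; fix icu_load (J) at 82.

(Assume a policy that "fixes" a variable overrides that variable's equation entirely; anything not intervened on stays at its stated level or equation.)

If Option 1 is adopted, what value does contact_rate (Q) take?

777

Option 1 (F := 43, J := 82):
  F = 43
  J = 82
  Q = 285 + 6·82 = 777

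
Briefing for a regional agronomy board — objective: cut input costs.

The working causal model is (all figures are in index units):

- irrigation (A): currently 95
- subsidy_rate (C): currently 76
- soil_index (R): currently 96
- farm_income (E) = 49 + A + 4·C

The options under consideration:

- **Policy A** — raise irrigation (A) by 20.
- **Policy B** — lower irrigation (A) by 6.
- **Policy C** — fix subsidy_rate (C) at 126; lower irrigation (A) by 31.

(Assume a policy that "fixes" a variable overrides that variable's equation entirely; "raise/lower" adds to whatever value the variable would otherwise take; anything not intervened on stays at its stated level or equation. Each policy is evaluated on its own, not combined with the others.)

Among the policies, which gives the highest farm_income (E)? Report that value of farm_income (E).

617

Policy A (A + 20):
  A = 95 + 20 = 115
  C = 76
  E = 49 + 115 + 4·76 = 468
Policy B (A − 6):
  A = 95 − 6 = 89
  C = 76
  E = 49 + 89 + 4·76 = 442
Policy C (C := 126, A − 31):
  A = 95 − 31 = 64
  C = 126
  E = 49 + 64 + 4·126 = 617
Comparing — Policy A: E=468, Policy B: E=442, Policy C: E=617. Highest is 617 (Policy C).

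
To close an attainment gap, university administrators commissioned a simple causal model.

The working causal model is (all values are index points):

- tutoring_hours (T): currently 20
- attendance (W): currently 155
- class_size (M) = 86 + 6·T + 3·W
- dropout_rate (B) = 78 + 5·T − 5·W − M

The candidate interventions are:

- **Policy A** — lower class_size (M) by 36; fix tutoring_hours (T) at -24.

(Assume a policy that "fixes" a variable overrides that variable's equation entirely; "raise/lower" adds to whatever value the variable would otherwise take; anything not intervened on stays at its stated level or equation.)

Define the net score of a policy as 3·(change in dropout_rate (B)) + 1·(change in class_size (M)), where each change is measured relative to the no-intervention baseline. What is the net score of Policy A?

-60

Baseline:
  T = 20
  W = 155
  M = 86 + 6·20 + 3·155 = 671
  B = 78 + 5·20 − 5·155 − 671 = -1268
Policy A (M − 36, T := -24):
  T = -24
  W = 155
  M = 86 + 6·(-24) + 3·155 (−36 from intervention) = 371
  B = 78 + 5·(-24) − 5·155 − 371 = -1188
ΔB = -1188 − (-1268) = 80; ΔM = 371 − 671 = -300
Score = 3·80 + 1·(-300) = -60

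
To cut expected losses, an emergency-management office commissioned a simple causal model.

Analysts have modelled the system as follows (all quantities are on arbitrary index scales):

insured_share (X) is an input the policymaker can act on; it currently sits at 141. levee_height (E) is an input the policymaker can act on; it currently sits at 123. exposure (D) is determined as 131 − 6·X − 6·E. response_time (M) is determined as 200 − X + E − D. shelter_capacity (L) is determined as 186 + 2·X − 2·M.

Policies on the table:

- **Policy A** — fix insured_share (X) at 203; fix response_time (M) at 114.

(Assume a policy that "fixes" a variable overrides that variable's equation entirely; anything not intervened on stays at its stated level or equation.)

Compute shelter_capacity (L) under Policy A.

364

Policy A (X := 203, M := 114):
  X = 203
  E = 123
  D = 131 − 6·203 − 6·123 = -1825
  M = 114
  L = 186 + 2·203 − 2·114 = 364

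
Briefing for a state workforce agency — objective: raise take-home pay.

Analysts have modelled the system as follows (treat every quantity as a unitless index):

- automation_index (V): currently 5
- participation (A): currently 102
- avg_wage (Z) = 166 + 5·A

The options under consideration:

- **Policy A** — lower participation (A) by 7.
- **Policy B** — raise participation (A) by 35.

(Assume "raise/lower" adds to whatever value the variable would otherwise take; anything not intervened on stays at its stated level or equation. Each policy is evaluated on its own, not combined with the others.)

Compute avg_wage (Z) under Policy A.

Policy A (A − 7):
  A = 102 − 7 = 95
  Z = 166 + 5·95 = 641

641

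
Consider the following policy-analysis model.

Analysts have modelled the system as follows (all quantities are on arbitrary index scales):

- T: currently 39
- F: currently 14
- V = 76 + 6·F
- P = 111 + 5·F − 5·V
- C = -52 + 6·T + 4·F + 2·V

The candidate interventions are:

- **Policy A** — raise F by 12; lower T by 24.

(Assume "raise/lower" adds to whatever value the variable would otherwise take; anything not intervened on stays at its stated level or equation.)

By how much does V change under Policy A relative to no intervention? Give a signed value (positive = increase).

Baseline:
  F = 14
  V = 76 + 6·14 = 160
Policy A (F + 12, T − 24):
  F = 14 + 12 = 26
  V = 76 + 6·26 = 232
Change in V: 232 − 160 = 72

72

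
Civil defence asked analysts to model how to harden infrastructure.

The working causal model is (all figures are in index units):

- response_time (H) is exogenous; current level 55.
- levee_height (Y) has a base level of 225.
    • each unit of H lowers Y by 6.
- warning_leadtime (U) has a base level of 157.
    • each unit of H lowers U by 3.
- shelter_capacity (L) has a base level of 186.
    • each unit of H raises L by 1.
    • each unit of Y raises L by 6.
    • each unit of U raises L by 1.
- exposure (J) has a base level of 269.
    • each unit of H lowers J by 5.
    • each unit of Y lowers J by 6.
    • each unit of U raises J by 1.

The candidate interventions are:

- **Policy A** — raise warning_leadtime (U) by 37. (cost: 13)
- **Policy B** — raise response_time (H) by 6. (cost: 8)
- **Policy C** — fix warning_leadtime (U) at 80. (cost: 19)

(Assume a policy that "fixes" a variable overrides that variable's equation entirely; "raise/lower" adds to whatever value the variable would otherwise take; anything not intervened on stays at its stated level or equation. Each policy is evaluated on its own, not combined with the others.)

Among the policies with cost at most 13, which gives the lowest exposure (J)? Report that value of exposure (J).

Policy A (U + 37):
  H = 55
  Y = 225 − 6·55 = -105
  U = 157 − 3·55 (+37 from intervention) = 29
  J = 269 − 5·55 − 6·(-105) + 29 = 653
Policy B (H + 6):
  H = 55 + 6 = 61
  Y = 225 − 6·61 = -141
  U = 157 − 3·61 = -26
  J = 269 − 5·61 − 6·(-141) + (-26) = 784
Comparing — Policy A: J=653, Policy B: J=784. Lowest is 653 (Policy A).

653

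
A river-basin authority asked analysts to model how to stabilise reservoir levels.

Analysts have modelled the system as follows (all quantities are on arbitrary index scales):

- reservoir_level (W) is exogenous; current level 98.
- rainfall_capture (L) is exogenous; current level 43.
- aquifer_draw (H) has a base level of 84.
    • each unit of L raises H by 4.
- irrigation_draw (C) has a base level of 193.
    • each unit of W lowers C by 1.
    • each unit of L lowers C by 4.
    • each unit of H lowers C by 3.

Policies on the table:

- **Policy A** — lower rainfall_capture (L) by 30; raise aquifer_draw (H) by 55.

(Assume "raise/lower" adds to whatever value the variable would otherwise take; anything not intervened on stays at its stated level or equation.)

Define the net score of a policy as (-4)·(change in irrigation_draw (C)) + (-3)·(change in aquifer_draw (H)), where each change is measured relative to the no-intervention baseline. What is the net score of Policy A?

-1065

Baseline:
  W = 98
  L = 43
  H = 84 + 4·43 = 256
  C = 193 − 98 − 4·43 − 3·256 = -845
Policy A (L − 30, H + 55):
  W = 98
  L = 43 − 30 = 13
  H = 84 + 4·13 (+55 from intervention) = 191
  C = 193 − 98 − 4·13 − 3·191 = -530
ΔC = -530 − (-845) = 315; ΔH = 191 − 256 = -65
Score = (-4)·315 + (-3)·(-65) = -1065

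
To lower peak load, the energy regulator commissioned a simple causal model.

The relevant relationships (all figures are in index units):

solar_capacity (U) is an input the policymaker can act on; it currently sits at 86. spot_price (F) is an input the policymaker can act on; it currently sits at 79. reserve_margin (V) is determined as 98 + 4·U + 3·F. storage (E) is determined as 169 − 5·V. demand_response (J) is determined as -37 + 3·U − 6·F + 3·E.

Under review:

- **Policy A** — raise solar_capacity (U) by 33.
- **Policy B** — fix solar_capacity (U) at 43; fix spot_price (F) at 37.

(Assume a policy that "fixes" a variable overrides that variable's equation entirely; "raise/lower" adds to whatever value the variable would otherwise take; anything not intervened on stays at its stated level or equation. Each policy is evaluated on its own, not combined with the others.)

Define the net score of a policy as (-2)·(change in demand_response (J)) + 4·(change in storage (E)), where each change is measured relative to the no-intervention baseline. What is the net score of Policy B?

-3226

Baseline:
  U = 86
  F = 79
  V = 98 + 4·86 + 3·79 = 679
  E = 169 − 5·679 = -3226
  J = -37 + 3·86 − 6·79 + 3·(-3226) = -9931
Policy B (U := 43, F := 37):
  U = 43
  F = 37
  V = 98 + 4·43 + 3·37 = 381
  E = 169 − 5·381 = -1736
  J = -37 + 3·43 − 6·37 + 3·(-1736) = -5338
ΔJ = -5338 − (-9931) = 4593; ΔE = -1736 − (-3226) = 1490
Score = (-2)·4593 + 4·1490 = -3226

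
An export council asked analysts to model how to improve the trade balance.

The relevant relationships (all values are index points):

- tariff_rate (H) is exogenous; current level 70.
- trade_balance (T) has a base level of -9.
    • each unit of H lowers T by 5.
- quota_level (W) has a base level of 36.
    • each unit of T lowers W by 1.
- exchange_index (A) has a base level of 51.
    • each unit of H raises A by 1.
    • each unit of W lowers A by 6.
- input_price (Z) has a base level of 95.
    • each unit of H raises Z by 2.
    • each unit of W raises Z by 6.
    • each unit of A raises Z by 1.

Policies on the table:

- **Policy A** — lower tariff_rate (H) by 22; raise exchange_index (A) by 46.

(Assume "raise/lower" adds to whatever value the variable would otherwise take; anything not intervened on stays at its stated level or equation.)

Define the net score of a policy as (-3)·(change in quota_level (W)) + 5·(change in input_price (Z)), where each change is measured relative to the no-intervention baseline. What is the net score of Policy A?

Baseline:
  H = 70
  T = -9 − 5·70 = -359
  W = 36 − (-359) = 395
  A = 51 + 70 − 6·395 = -2249
  Z = 95 + 2·70 + 6·395 + (-2249) = 356
Policy A (H − 22, A + 46):
  H = 70 − 22 = 48
  T = -9 − 5·48 = -249
  W = 36 − (-249) = 285
  A = 51 + 48 − 6·285 (+46 from intervention) = -1565
  Z = 95 + 2·48 + 6·285 + (-1565) = 336
ΔW = 285 − 395 = -110; ΔZ = 336 − 356 = -20
Score = (-3)·(-110) + 5·(-20) = 230

230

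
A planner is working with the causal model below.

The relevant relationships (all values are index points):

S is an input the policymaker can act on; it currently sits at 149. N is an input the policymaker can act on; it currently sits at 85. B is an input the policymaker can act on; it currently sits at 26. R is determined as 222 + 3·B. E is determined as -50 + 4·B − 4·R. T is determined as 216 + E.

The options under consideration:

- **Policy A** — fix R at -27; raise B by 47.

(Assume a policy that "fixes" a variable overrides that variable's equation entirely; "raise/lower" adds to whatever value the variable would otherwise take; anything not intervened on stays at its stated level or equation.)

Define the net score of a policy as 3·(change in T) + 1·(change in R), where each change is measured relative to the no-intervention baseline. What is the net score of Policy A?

4161

Baseline:
  B = 26
  R = 222 + 3·26 = 300
  E = -50 + 4·26 − 4·300 = -1146
  T = 216 + (-1146) = -930
Policy A (R := -27, B + 47):
  B = 26 + 47 = 73
  R = -27
  E = -50 + 4·73 − 4·(-27) = 350
  T = 216 + 350 = 566
ΔT = 566 − (-930) = 1496; ΔR = -27 − 300 = -327
Score = 3·1496 + 1·(-327) = 4161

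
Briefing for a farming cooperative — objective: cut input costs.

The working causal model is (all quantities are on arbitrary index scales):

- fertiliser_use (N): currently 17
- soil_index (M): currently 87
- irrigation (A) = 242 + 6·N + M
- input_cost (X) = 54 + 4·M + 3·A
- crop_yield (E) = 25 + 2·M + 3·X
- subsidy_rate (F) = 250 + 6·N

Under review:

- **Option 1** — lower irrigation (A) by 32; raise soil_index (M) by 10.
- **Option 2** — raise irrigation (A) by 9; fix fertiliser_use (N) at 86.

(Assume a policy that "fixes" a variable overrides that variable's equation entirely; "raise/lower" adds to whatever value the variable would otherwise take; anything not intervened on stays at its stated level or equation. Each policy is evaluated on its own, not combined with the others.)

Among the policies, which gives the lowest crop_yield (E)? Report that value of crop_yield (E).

Option 1 (A − 32, M + 10):
  N = 17
  M = 87 + 10 = 97
  A = 242 + 6·17 + 97 (−32 from intervention) = 409
  X = 54 + 4·97 + 3·409 = 1669
  E = 25 + 2·97 + 3·1669 = 5226
Option 2 (A + 9, N := 86):
  N = 86
  M = 87
  A = 242 + 6·86 + 87 (+9 from intervention) = 854
  X = 54 + 4·87 + 3·854 = 2964
  E = 25 + 2·87 + 3·2964 = 9091
Comparing — Option 1: E=5226, Option 2: E=9091. Lowest is 5226 (Option 1).

5226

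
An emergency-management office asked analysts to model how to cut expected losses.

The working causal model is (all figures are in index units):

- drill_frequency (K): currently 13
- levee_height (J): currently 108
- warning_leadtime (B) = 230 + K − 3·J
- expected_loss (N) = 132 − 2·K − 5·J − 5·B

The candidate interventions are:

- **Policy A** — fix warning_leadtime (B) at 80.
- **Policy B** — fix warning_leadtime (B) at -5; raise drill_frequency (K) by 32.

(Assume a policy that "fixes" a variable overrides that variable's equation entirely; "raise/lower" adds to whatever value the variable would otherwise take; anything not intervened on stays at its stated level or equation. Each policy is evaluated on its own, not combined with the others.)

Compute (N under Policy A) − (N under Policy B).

-361

Policy A (B := 80):
  K = 13
  J = 108
  B = 80
  N = 132 − 2·13 − 5·108 − 5·80 = -834
Policy B (B := -5, K + 32):
  K = 13 + 32 = 45
  J = 108
  B = -5
  N = 132 − 2·45 − 5·108 − 5·(-5) = -473
N: -834 − (-473) = -361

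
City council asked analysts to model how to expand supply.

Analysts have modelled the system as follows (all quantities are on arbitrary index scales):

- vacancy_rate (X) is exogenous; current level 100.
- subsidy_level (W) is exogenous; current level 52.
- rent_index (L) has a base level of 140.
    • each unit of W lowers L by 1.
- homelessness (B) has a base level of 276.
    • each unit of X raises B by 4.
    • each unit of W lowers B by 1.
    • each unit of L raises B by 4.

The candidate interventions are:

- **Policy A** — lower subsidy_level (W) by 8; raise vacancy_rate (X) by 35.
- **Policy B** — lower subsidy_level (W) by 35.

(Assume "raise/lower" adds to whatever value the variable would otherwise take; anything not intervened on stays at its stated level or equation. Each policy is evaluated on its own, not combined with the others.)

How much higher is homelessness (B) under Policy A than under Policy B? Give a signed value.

Policy A (W − 8, X + 35):
  X = 100 + 35 = 135
  W = 52 − 8 = 44
  L = 140 − 44 = 96
  B = 276 + 4·135 − 44 + 4·96 = 1156
Policy B (W − 35):
  X = 100
  W = 52 − 35 = 17
  L = 140 − 17 = 123
  B = 276 + 4·100 − 17 + 4·123 = 1151
B: 1156 − 1151 = 5

5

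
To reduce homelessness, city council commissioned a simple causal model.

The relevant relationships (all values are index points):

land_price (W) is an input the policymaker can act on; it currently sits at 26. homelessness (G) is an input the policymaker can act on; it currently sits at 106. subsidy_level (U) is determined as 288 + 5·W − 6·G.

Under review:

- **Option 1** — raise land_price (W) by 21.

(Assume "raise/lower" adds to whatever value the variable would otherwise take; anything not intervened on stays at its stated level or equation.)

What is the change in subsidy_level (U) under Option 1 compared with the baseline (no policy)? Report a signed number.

Baseline:
  W = 26
  G = 106
  U = 288 + 5·26 − 6·106 = -218
Option 1 (W + 21):
  W = 26 + 21 = 47
  G = 106
  U = 288 + 5·47 − 6·106 = -113
Change in U: -113 − (-218) = 105

105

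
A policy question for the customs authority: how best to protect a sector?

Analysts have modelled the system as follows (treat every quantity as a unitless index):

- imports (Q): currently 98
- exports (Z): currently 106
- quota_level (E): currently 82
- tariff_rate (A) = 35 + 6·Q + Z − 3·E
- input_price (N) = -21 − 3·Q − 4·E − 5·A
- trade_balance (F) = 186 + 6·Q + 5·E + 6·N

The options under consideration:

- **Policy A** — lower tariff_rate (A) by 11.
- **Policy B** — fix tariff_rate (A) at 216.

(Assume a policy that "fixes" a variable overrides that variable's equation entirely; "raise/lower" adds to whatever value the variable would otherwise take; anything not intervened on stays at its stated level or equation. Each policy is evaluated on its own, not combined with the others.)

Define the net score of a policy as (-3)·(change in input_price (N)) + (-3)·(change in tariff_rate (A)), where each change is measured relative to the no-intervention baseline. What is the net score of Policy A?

-132

Baseline:
  Q = 98
  Z = 106
  E = 82
  A = 35 + 6·98 + 106 − 3·82 = 483
  N = -21 − 3·98 − 4·82 − 5·483 = -3058
Policy A (A − 11):
  Q = 98
  Z = 106
  E = 82
  A = 35 + 6·98 + 106 − 3·82 (−11 from intervention) = 472
  N = -21 − 3·98 − 4·82 − 5·472 = -3003
ΔN = -3003 − (-3058) = 55; ΔA = 472 − 483 = -11
Score = (-3)·55 + (-3)·(-11) = -132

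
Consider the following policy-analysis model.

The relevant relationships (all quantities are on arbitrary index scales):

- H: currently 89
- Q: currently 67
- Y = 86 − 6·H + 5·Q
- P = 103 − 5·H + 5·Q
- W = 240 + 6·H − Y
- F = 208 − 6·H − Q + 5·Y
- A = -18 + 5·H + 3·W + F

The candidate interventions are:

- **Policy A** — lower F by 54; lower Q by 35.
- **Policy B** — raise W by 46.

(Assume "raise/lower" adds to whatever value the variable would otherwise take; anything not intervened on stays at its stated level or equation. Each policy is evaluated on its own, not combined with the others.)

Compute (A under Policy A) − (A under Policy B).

Policy A (F − 54, Q − 35):
  H = 89
  Q = 67 − 35 = 32
  Y = 86 − 6·89 + 5·32 = -288
  W = 240 + 6·89 − (-288) = 1062
  F = 208 − 6·89 − 32 + 5·(-288) (−54 from intervention) = -1852
  A = -18 + 5·89 + 3·1062 + (-1852) = 1761
Policy B (W + 46):
  H = 89
  Q = 67
  Y = 86 − 6·89 + 5·67 = -113
  W = 240 + 6·89 − (-113) (+46 from intervention) = 933
  F = 208 − 6·89 − 67 + 5·(-113) = -958
  A = -18 + 5·89 + 3·933 + (-958) = 2268
A: 1761 − 2268 = -507

-507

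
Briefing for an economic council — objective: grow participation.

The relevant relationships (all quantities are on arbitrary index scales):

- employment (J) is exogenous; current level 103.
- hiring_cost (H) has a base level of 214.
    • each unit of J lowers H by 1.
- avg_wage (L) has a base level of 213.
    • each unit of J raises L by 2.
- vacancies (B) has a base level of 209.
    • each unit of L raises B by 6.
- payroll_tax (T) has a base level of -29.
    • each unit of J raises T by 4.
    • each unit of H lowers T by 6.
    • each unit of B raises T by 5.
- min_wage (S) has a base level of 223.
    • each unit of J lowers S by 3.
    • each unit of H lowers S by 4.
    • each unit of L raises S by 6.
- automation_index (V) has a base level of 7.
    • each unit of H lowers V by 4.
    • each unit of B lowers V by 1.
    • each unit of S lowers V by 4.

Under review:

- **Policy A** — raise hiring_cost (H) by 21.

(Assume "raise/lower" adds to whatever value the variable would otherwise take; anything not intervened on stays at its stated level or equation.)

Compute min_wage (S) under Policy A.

Policy A (H + 21):
  J = 103
  H = 214 − 103 (+21 from intervention) = 132
  L = 213 + 2·103 = 419
  S = 223 − 3·103 − 4·132 + 6·419 = 1900

1900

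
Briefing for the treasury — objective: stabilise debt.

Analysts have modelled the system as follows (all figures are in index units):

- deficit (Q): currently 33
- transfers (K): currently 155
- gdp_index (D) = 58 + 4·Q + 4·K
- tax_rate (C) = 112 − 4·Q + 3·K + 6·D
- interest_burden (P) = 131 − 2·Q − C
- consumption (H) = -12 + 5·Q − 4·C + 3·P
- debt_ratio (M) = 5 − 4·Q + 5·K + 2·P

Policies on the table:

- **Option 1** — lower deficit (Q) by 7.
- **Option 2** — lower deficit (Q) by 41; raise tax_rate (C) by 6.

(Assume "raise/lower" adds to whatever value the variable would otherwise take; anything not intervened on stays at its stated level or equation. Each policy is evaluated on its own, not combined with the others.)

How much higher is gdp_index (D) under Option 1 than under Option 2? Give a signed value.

Option 1 (Q − 7):
  Q = 33 − 7 = 26
  K = 155
  D = 58 + 4·26 + 4·155 = 782
Option 2 (Q − 41, C + 6):
  Q = 33 − 41 = -8
  K = 155
  D = 58 + 4·(-8) + 4·155 = 646
D: 782 − 646 = 136

136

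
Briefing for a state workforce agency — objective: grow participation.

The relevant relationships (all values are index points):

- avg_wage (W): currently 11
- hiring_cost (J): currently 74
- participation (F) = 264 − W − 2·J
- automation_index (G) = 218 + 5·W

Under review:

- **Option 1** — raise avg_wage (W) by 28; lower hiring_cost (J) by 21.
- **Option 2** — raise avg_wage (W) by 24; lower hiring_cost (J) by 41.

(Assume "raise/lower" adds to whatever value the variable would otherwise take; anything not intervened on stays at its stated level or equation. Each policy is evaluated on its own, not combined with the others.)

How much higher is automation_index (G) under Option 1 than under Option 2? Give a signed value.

Option 1 (W + 28, J − 21):
  W = 11 + 28 = 39
  G = 218 + 5·39 = 413
Option 2 (W + 24, J − 41):
  W = 11 + 24 = 35
  G = 218 + 5·35 = 393
G: 413 − 393 = 20

20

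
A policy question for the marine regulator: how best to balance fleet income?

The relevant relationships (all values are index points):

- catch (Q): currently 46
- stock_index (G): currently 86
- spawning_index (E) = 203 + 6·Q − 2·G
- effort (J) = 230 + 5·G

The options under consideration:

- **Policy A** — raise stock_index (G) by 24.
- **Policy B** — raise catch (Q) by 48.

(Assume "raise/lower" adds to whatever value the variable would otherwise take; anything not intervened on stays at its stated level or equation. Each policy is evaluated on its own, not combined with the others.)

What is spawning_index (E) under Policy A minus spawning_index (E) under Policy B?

Policy A (G + 24):
  Q = 46
  G = 86 + 24 = 110
  E = 203 + 6·46 − 2·110 = 259
Policy B (Q + 48):
  Q = 46 + 48 = 94
  G = 86
  E = 203 + 6·94 − 2·86 = 595
E: 259 − 595 = -336

-336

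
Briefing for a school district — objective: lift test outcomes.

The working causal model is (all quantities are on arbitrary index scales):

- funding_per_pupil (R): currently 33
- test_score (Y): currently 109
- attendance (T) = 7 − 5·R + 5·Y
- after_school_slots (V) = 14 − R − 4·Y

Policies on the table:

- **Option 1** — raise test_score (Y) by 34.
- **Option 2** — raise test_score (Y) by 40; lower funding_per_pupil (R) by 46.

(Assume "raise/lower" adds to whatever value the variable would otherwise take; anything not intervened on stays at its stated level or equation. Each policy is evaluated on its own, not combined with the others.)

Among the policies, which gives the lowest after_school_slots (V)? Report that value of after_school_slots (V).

Option 1 (Y + 34):
  R = 33
  Y = 109 + 34 = 143
  V = 14 − 33 − 4·143 = -591
Option 2 (Y + 40, R − 46):
  R = 33 − 46 = -13
  Y = 109 + 40 = 149
  V = 14 − (-13) − 4·149 = -569
Comparing — Option 1: V=-591, Option 2: V=-569. Lowest is -591 (Option 1).

-591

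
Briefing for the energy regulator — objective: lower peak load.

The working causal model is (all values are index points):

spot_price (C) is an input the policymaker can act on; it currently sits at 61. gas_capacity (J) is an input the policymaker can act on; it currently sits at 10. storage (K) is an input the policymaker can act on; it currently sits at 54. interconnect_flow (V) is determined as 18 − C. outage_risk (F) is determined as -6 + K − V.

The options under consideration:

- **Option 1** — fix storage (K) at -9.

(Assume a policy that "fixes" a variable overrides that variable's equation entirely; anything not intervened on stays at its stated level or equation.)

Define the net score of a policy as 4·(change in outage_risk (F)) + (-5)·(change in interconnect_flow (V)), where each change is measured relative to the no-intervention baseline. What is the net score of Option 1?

Baseline:
  C = 61
  K = 54
  V = 18 − 61 = -43
  F = -6 + 54 − (-43) = 91
Option 1 (K := -9):
  C = 61
  K = -9
  V = 18 − 61 = -43
  F = -6 + (-9) − (-43) = 28
ΔF = 28 − 91 = -63; ΔV = -43 − (-43) = 0
Score = 4·(-63) + (-5)·0 = -252

-252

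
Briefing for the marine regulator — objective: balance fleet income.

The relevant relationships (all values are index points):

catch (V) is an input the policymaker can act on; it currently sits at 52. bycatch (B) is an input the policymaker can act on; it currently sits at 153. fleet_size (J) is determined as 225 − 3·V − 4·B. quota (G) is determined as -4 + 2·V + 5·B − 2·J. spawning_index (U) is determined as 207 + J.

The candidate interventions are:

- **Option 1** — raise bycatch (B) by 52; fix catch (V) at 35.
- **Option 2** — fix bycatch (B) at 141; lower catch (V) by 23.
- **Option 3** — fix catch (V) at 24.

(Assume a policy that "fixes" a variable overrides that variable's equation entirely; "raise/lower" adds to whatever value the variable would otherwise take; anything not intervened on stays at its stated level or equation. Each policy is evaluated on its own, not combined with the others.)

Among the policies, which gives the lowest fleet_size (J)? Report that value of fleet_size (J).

Option 1 (B + 52, V := 35):
  V = 35
  B = 153 + 52 = 205
  J = 225 − 3·35 − 4·205 = -700
Option 2 (B := 141, V − 23):
  V = 52 − 23 = 29
  B = 141
  J = 225 − 3·29 − 4·141 = -426
Option 3 (V := 24):
  V = 24
  B = 153
  J = 225 − 3·24 − 4·153 = -459
Comparing — Option 1: J=-700, Option 2: J=-426, Option 3: J=-459. Lowest is -700 (Option 1).

-700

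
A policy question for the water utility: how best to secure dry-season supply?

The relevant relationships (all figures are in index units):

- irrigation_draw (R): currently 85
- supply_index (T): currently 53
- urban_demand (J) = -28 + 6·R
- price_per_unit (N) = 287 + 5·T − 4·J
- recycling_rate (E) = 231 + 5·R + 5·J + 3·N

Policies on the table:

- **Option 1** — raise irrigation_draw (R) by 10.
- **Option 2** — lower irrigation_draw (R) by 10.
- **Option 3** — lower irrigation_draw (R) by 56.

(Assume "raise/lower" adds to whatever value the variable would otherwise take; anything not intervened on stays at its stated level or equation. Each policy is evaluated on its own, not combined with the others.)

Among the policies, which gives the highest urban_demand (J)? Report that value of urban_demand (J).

542

Option 1 (R + 10):
  R = 85 + 10 = 95
  J = -28 + 6·95 = 542
Option 2 (R − 10):
  R = 85 − 10 = 75
  J = -28 + 6·75 = 422
Option 3 (R − 56):
  R = 85 − 56 = 29
  J = -28 + 6·29 = 146
Comparing — Option 1: J=542, Option 2: J=422, Option 3: J=146. Highest is 542 (Option 1).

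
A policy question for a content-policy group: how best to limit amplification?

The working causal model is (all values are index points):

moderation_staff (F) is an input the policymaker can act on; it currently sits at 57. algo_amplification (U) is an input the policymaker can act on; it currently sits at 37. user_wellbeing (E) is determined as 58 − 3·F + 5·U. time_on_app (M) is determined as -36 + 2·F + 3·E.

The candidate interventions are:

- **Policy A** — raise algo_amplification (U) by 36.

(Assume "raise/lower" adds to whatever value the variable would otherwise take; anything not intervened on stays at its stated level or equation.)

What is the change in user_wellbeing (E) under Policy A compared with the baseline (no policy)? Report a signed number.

Baseline:
  F = 57
  U = 37
  E = 58 − 3·57 + 5·37 = 72
Policy A (U + 36):
  F = 57
  U = 37 + 36 = 73
  E = 58 − 3·57 + 5·73 = 252
Change in E: 252 − 72 = 180

180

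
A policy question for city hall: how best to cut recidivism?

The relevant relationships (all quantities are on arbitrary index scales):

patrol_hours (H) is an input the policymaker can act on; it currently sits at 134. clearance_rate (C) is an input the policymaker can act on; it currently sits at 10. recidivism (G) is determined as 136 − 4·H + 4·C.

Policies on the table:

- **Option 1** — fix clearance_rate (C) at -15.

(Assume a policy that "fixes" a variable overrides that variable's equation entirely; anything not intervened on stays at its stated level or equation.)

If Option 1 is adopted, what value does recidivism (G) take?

Option 1 (C := -15):
  H = 134
  C = -15
  G = 136 − 4·134 + 4·(-15) = -460

-460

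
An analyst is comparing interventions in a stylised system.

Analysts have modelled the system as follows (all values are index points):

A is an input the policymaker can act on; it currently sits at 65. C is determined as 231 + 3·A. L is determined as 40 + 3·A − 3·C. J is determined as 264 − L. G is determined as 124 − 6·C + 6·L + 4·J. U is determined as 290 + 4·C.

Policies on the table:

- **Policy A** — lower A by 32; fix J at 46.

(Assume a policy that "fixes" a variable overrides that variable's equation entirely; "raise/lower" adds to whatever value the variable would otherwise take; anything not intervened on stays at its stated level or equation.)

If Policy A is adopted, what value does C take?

330

Policy A (A − 32, J := 46):
  A = 65 − 32 = 33
  C = 231 + 3·33 = 330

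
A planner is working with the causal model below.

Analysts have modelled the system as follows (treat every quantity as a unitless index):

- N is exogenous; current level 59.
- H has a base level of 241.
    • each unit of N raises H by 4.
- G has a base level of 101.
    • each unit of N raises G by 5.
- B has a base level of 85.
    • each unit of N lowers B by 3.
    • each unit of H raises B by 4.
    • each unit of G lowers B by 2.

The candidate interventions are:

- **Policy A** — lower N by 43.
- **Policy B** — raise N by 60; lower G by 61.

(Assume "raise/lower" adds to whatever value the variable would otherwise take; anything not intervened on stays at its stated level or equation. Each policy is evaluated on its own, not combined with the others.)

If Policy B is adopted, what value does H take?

717

Policy B (N + 60, G − 61):
  N = 59 + 60 = 119
  H = 241 + 4·119 = 717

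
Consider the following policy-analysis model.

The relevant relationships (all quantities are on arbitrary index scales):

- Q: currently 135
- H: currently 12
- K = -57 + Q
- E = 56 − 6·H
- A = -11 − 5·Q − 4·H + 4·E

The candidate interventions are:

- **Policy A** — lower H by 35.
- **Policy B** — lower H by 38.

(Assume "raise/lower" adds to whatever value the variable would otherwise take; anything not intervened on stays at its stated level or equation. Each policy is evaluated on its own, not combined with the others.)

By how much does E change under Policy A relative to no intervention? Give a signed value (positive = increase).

210

Baseline:
  H = 12
  E = 56 − 6·12 = -16
Policy A (H − 35):
  H = 12 − 35 = -23
  E = 56 − 6·(-23) = 194
Change in E: 194 − (-16) = 210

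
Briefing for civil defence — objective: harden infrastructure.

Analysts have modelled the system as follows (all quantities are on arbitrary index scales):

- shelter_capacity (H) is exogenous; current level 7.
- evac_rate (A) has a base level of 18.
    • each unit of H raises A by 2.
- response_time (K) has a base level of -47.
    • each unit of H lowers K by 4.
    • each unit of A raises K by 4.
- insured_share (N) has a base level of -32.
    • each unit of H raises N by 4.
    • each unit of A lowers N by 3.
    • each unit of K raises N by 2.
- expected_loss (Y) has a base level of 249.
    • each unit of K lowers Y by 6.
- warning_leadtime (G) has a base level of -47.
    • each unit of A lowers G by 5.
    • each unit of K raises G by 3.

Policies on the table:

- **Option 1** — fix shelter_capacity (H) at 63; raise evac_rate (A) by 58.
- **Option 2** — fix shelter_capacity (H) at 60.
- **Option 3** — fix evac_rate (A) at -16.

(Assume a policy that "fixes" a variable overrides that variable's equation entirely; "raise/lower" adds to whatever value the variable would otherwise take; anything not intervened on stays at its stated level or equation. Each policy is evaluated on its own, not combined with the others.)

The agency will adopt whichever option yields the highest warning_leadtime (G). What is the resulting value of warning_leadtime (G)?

Option 1 (H := 63, A + 58):
  H = 63
  A = 18 + 2·63 (+58 from intervention) = 202
  K = -47 − 4·63 + 4·202 = 509
  G = -47 − 5·202 + 3·509 = 470
Option 2 (H := 60):
  H = 60
  A = 18 + 2·60 = 138
  K = -47 − 4·60 + 4·138 = 265
  G = -47 − 5·138 + 3·265 = 58
Option 3 (A := -16):
  H = 7
  A = -16
  K = -47 − 4·7 + 4·(-16) = -139
  G = -47 − 5·(-16) + 3·(-139) = -384
Comparing — Option 1: G=470, Option 2: G=58, Option 3: G=-384. Highest is 470 (Option 1).

470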